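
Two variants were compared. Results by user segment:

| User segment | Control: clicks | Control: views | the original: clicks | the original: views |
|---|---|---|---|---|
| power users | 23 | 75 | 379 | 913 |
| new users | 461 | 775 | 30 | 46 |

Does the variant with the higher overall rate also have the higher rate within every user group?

Power users: Control 23/75 = 30.7%, the original 379/913 = 41.5% → the original
New users: Control 461/775 = 59.5%, the original 30/46 = 65.2% → the original
Overall: Control 484/850 = 56.9%, the original 409/959 = 42.6% → Control
The original wins each user group but Control wins overall — the comparison reverses. The original's views skew toward power users, which has a lower base rate.

No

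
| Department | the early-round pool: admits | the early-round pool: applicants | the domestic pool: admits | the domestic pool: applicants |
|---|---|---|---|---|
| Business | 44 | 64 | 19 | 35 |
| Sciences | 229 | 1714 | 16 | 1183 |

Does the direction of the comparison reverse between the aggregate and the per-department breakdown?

Business: the early-round pool 44/64 = 68.8%, the domestic pool 19/35 = 54.3% → the early-round pool
Sciences: the early-round pool 229/1714 = 13.4%, the domestic pool 16/1183 = 1.4% → the early-round pool
Overall: the early-round pool 273/1778 = 15.4%, the domestic pool 35/1218 = 2.9% → the early-round pool
The early-round pool wins overall and in every department group — no reversal.

No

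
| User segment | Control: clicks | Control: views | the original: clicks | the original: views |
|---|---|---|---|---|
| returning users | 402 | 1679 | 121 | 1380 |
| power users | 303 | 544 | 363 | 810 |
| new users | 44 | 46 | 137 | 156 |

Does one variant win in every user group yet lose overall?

No

Returning users: Control 402/1679 = 23.9%, the original 121/1380 = 8.8% → Control
Power users: Control 303/544 = 55.7%, the original 363/810 = 44.8% → Control
New users: Control 44/46 = 95.7%, the original 137/156 = 87.8% → Control
Overall: Control 749/2269 = 33.0%, the original 621/2346 = 26.5% → Control
Control wins overall and in every user group — no reversal.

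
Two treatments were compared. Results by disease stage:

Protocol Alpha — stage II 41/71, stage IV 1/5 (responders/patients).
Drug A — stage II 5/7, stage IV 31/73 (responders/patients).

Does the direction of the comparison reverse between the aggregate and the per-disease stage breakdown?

Stage II: Protocol Alpha 41/71 = 57.7%, Drug A 5/7 = 71.4% → Drug A
Stage IV: Protocol Alpha 1/5 = 20.0%, Drug A 31/73 = 42.5% → Drug A
Overall: Protocol Alpha 42/76 = 55.3%, Drug A 36/80 = 45.0% → Protocol Alpha
Drug A wins each disease group but Protocol Alpha wins overall — the comparison reverses. Drug A's patients skew toward stage IV, which has a lower base rate.

Yes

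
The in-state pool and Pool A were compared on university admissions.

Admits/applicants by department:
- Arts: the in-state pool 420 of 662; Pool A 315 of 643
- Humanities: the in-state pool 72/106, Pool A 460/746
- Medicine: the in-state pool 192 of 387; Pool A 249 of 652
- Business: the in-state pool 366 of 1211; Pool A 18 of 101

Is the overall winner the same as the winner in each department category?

No

Arts: the in-state pool 420/662 = 63.4%, Pool A 315/643 = 49.0% → the in-state pool
Humanities: the in-state pool 72/106 = 67.9%, Pool A 460/746 = 61.7% → the in-state pool
Medicine: the in-state pool 192/387 = 49.6%, Pool A 249/652 = 38.2% → the in-state pool
Business: the in-state pool 366/1211 = 30.2%, Pool A 18/101 = 17.8% → the in-state pool
Overall: the in-state pool 1050/2366 = 44.4%, Pool A 1042/2142 = 48.6% → Pool A
The in-state pool wins each department group but Pool A wins overall — the comparison reverses. The in-state pool's applicants skew toward Business, which has a lower base rate.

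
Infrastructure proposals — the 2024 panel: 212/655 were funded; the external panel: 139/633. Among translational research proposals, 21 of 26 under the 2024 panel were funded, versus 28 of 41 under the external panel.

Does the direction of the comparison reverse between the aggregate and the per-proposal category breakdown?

No

Infrastructure: the 2024 panel 212/655 = 32.4%, the external panel 139/633 = 22.0% → the 2024 panel
Translational research: the 2024 panel 21/26 = 80.8%, the external panel 28/41 = 68.3% → the 2024 panel
Overall: the 2024 panel 233/681 = 34.2%, the external panel 167/674 = 24.8% → the 2024 panel
The 2024 panel wins overall and in every proposal group — no reversal.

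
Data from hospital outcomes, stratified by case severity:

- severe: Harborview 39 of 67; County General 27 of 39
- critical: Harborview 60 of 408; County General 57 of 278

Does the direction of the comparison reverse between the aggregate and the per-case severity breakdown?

No

Severe: Harborview 39/67 = 58.2%, County General 27/39 = 69.2% → County General
Critical: Harborview 60/408 = 14.7%, County General 57/278 = 20.5% → County General
Overall: Harborview 99/475 = 20.8%, County General 84/317 = 26.5% → County General
County General wins overall and in every case group — no reversal.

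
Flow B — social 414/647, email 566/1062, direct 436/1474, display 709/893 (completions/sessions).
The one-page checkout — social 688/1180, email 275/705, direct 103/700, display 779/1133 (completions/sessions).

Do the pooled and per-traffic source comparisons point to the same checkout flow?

Social: Flow B 414/647 = 64.0%, the one-page checkout 688/1180 = 58.3% → Flow B
Email: Flow B 566/1062 = 53.3%, the one-page checkout 275/705 = 39.0% → Flow B
Direct: Flow B 436/1474 = 29.6%, the one-page checkout 103/700 = 14.7% → Flow B
Display: Flow B 709/893 = 79.4%, the one-page checkout 779/1133 = 68.8% → Flow B
Overall: Flow B 2125/4076 = 52.1%, the one-page checkout 1845/3718 = 49.6% → Flow B
Flow B wins overall and in every traffic group — no reversal.

Yes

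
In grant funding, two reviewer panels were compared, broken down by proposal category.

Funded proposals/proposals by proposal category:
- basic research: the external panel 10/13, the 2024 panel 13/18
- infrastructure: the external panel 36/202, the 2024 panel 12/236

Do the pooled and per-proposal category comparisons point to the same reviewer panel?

Basic research: the external panel 10/13 = 76.9%, the 2024 panel 13/18 = 72.2% → the external panel
Infrastructure: the external panel 36/202 = 17.8%, the 2024 panel 12/236 = 5.1% → the external panel
Overall: the external panel 46/215 = 21.4%, the 2024 panel 25/254 = 9.8% → the external panel
The external panel wins overall and in every proposal group — no reversal.

Yes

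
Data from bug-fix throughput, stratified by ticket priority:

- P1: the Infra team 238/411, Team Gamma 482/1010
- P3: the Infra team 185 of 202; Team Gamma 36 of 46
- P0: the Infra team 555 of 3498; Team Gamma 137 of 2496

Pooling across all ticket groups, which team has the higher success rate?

the Infra team

P1: the Infra team 238/411 = 57.9%, Team Gamma 482/1010 = 47.7% → the Infra team
P3: the Infra team 185/202 = 91.6%, Team Gamma 36/46 = 78.3% → the Infra team
P0: the Infra team 555/3498 = 15.9%, Team Gamma 137/2496 = 5.5% → the Infra team
Overall: the Infra team 978/4111 = 23.8%, Team Gamma 655/3552 = 18.4% → the Infra team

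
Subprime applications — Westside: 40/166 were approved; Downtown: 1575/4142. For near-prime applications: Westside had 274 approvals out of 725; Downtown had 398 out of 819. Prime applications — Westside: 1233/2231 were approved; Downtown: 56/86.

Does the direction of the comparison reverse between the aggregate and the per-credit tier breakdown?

Subprime: Westside 40/166 = 24.1%, Downtown 1575/4142 = 38.0% → Downtown
Near-prime: Westside 274/725 = 37.8%, Downtown 398/819 = 48.6% → Downtown
Prime: Westside 1233/2231 = 55.3%, Downtown 56/86 = 65.1% → Downtown
Overall: Westside 1547/3122 = 49.6%, Downtown 2029/5047 = 40.2% → Westside
Downtown wins each credit group but Westside wins overall — the comparison reverses. Downtown's applications skew toward subprime, which has a lower base rate.

Yes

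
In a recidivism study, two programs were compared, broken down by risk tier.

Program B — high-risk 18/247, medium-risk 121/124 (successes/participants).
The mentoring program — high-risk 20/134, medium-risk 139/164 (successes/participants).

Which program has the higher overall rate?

High-risk: Program B 18/247 = 7.3%, the mentoring program 20/134 = 14.9% → the mentoring program
Medium-risk: Program B 121/124 = 97.6%, the mentoring program 139/164 = 84.8% → Program B
Overall: Program B 139/371 = 37.5%, the mentoring program 159/298 = 53.4% → the mentoring program
(Neither sweeps every risk group, but the mentoring program has the higher pooled rate.)

the mentoring program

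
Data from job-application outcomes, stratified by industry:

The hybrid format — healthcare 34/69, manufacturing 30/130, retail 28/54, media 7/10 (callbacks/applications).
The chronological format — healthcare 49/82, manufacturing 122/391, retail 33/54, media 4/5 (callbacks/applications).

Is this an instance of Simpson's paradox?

Healthcare: the hybrid format 34/69 = 49.3%, the chronological format 49/82 = 59.8% → the chronological format
Manufacturing: the hybrid format 30/130 = 23.1%, the chronological format 122/391 = 31.2% → the chronological format
Retail: the hybrid format 28/54 = 51.9%, the chronological format 33/54 = 61.1% → the chronological format
Media: the hybrid format 7/10 = 70.0%, the chronological format 4/5 = 80.0% → the chronological format
Overall: the hybrid format 99/263 = 37.6%, the chronological format 208/532 = 39.1% → the chronological format
The chronological format wins overall and in every industry group — no reversal.

No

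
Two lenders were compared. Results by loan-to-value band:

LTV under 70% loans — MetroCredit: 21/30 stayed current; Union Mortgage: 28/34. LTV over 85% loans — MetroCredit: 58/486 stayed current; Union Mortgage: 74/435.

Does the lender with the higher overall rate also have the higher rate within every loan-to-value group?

LTV under 70%: MetroCredit 21/30 = 70.0%, Union Mortgage 28/34 = 82.4% → Union Mortgage
LTV over 85%: MetroCredit 58/486 = 11.9%, Union Mortgage 74/435 = 17.0% → Union Mortgage
Overall: MetroCredit 79/516 = 15.3%, Union Mortgage 102/469 = 21.7% → Union Mortgage
Union Mortgage wins overall and in every loan-to-value group — no reversal.

Yes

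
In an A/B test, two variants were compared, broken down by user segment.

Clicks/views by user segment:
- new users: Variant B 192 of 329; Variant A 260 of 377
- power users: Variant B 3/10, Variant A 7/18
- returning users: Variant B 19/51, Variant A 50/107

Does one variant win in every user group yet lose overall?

New users: Variant B 192/329 = 58.4%, Variant A 260/377 = 69.0% → Variant A
Power users: Variant B 3/10 = 30.0%, Variant A 7/18 = 38.9% → Variant A
Returning users: Variant B 19/51 = 37.3%, Variant A 50/107 = 46.7% → Variant A
Overall: Variant B 214/390 = 54.9%, Variant A 317/502 = 63.1% → Variant A
Variant A wins overall and in every user group — no reversal.

No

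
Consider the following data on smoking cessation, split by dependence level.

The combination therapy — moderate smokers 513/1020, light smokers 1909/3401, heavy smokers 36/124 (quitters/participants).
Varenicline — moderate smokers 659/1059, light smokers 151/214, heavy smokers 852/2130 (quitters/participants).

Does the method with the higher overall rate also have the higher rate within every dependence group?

Moderate smokers: the combination therapy 513/1020 = 50.3%, varenicline 659/1059 = 62.2% → varenicline
Light smokers: the combination therapy 1909/3401 = 56.1%, varenicline 151/214 = 70.6% → varenicline
Heavy smokers: the combination therapy 36/124 = 29.0%, varenicline 852/2130 = 40.0% → varenicline
Overall: the combination therapy 2458/4545 = 54.1%, varenicline 1662/3403 = 48.8% → the combination therapy
Varenicline wins each dependence group but the combination therapy wins overall — the comparison reverses. Varenicline's participants skew toward heavy smokers, which has a lower base rate.

No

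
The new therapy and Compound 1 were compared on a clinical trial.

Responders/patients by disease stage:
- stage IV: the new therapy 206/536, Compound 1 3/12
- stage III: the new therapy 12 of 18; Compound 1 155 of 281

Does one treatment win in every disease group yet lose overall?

Stage IV: the new therapy 206/536 = 38.4%, Compound 1 3/12 = 25.0% → the new therapy
Stage III: the new therapy 12/18 = 66.7%, Compound 1 155/281 = 55.2% → the new therapy
Overall: the new therapy 218/554 = 39.4%, Compound 1 158/293 = 53.9% → Compound 1
The new therapy wins each disease group but Compound 1 wins overall — the comparison reverses. The new therapy's patients skew toward stage IV, which has a lower base rate.

Yes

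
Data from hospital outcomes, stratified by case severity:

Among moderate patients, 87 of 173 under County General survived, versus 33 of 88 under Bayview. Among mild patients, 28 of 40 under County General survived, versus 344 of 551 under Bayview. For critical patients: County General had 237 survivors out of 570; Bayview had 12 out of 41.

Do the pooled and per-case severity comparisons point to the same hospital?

No

Moderate: County General 87/173 = 50.3%, Bayview 33/88 = 37.5% → County General
Mild: County General 28/40 = 70.0%, Bayview 344/551 = 62.4% → County General
Critical: County General 237/570 = 41.6%, Bayview 12/41 = 29.3% → County General
Overall: County General 352/783 = 45.0%, Bayview 389/680 = 57.2% → Bayview
County General wins each case group but Bayview wins overall — the comparison reverses. County General's patients skew toward critical, which has a lower base rate.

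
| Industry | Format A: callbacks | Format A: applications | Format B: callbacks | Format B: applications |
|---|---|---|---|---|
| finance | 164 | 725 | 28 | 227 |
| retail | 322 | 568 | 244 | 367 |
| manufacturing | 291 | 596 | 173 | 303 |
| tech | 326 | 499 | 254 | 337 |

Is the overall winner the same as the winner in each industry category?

Finance: Format A 164/725 = 22.6%, Format B 28/227 = 12.3% → Format A
Retail: Format A 322/568 = 56.7%, Format B 244/367 = 66.5% → Format B
Manufacturing: Format A 291/596 = 48.8%, Format B 173/303 = 57.1% → Format B
Tech: Format A 326/499 = 65.3%, Format B 254/337 = 75.4% → Format B
Overall: Format A 1103/2388 = 46.2%, Format B 699/1234 = 56.6% → Format B
Neither sweeps: Format A wins 1 of 4 groups, Format B wins 3. Format B wins overall but not every group — no Simpson reversal.

No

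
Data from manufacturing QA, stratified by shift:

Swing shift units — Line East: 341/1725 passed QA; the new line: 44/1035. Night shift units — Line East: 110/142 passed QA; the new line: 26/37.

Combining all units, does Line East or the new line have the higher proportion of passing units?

Swing shift: Line East 341/1725 = 19.8%, the new line 44/1035 = 4.3% → Line East
Night shift: Line East 110/142 = 77.5%, the new line 26/37 = 70.3% → Line East
Overall: Line East 451/1867 = 24.2%, the new line 70/1072 = 6.5% → Line East

Line East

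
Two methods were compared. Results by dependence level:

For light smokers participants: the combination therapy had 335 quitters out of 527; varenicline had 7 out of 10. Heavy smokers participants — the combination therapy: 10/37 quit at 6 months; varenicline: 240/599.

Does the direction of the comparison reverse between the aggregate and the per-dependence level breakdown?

Light smokers: the combination therapy 335/527 = 63.6%, varenicline 7/10 = 70.0% → varenicline
Heavy smokers: the combination therapy 10/37 = 27.0%, varenicline 240/599 = 40.1% → varenicline
Overall: the combination therapy 345/564 = 61.2%, varenicline 247/609 = 40.6% → the combination therapy
Varenicline wins each dependence group but the combination therapy wins overall — the comparison reverses. Varenicline's participants skew toward heavy smokers, which has a lower base rate.

Yes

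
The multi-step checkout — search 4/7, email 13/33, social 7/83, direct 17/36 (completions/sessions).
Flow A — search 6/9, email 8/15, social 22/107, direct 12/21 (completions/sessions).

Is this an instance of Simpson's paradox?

No

Search: the multi-step checkout 4/7 = 57.1%, Flow A 6/9 = 66.7% → Flow A
Email: the multi-step checkout 13/33 = 39.4%, Flow A 8/15 = 53.3% → Flow A
Social: the multi-step checkout 7/83 = 8.4%, Flow A 22/107 = 20.6% → Flow A
Direct: the multi-step checkout 17/36 = 47.2%, Flow A 12/21 = 57.1% → Flow A
Overall: the multi-step checkout 41/159 = 25.8%, Flow A 48/152 = 31.6% → Flow A
Flow A wins overall and in every traffic group — no reversal.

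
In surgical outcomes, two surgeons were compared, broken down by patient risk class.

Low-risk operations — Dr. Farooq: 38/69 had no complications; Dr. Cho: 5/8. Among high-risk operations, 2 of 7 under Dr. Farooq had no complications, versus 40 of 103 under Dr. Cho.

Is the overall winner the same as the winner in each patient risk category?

No

Low-risk: Dr. Farooq 38/69 = 55.1%, Dr. Cho 5/8 = 62.5% → Dr. Cho
High-risk: Dr. Farooq 2/7 = 28.6%, Dr. Cho 40/103 = 38.8% → Dr. Cho
Overall: Dr. Farooq 40/76 = 52.6%, Dr. Cho 45/111 = 40.5% → Dr. Farooq
Dr. Cho wins each patient risk group but Dr. Farooq wins overall — the comparison reverses. Dr. Cho's operations skew toward high-risk, which has a lower base rate.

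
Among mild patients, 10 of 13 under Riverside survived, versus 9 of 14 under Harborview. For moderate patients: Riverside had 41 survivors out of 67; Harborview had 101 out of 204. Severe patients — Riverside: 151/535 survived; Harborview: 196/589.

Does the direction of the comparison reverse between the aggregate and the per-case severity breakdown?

No

Mild: Riverside 10/13 = 76.9%, Harborview 9/14 = 64.3% → Riverside
Moderate: Riverside 41/67 = 61.2%, Harborview 101/204 = 49.5% → Riverside
Severe: Riverside 151/535 = 28.2%, Harborview 196/589 = 33.3% → Harborview
Overall: Riverside 202/615 = 32.8%, Harborview 306/807 = 37.9% → Harborview
Neither sweeps: Riverside wins 2 of 3 groups, Harborview wins 1. Harborview wins overall but not every group — no Simpson reversal.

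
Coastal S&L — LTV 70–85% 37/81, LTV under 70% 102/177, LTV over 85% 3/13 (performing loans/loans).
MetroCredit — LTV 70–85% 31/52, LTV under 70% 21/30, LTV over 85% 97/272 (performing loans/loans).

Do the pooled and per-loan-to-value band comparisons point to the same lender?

No

LTV 70–85%: Coastal S&L 37/81 = 45.7%, MetroCredit 31/52 = 59.6% → MetroCredit
LTV under 70%: Coastal S&L 102/177 = 57.6%, MetroCredit 21/30 = 70.0% → MetroCredit
LTV over 85%: Coastal S&L 3/13 = 23.1%, MetroCredit 97/272 = 35.7% → MetroCredit
Overall: Coastal S&L 142/271 = 52.4%, MetroCredit 149/354 = 42.1% → Coastal S&L
MetroCredit wins each loan-to-value group but Coastal S&L wins overall — the comparison reverses. MetroCredit's loans skew toward LTV over 85%, which has a lower base rate.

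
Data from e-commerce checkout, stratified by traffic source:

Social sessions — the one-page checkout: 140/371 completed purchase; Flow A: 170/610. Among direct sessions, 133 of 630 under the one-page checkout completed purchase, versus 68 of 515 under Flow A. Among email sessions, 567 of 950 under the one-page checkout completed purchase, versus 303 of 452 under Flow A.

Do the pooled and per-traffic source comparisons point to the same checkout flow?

No

Social: the one-page checkout 140/371 = 37.7%, Flow A 170/610 = 27.9% → the one-page checkout
Direct: the one-page checkout 133/630 = 21.1%, Flow A 68/515 = 13.2% → the one-page checkout
Email: the one-page checkout 567/950 = 59.7%, Flow A 303/452 = 67.0% → Flow A
Overall: the one-page checkout 840/1951 = 43.1%, Flow A 541/1577 = 34.3% → the one-page checkout
Neither sweeps: the one-page checkout wins 2 of 3 groups, Flow A wins 1. The one-page checkout wins overall but not every group — no Simpson reversal.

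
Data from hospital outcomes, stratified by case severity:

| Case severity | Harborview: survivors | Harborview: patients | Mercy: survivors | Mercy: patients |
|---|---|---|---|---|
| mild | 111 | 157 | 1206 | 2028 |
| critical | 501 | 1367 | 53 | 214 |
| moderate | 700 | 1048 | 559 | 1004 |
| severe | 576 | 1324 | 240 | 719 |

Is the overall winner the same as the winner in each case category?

No

Mild: Harborview 111/157 = 70.7%, Mercy 1206/2028 = 59.5% → Harborview
Critical: Harborview 501/1367 = 36.6%, Mercy 53/214 = 24.8% → Harborview
Moderate: Harborview 700/1048 = 66.8%, Mercy 559/1004 = 55.7% → Harborview
Severe: Harborview 576/1324 = 43.5%, Mercy 240/719 = 33.4% → Harborview
Overall: Harborview 1888/3896 = 48.5%, Mercy 2058/3965 = 51.9% → Mercy
Harborview wins each case group but Mercy wins overall — the comparison reverses. Harborview's patients skew toward critical, which has a lower base rate.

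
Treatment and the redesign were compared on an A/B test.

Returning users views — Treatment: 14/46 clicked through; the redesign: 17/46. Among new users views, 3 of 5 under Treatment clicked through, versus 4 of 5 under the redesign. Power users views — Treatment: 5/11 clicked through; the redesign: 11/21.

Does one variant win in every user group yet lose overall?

Returning users: Treatment 14/46 = 30.4%, the redesign 17/46 = 37.0% → the redesign
New users: Treatment 3/5 = 60.0%, the redesign 4/5 = 80.0% → the redesign
Power users: Treatment 5/11 = 45.5%, the redesign 11/21 = 52.4% → the redesign
Overall: Treatment 22/62 = 35.5%, the redesign 32/72 = 44.4% → the redesign
The redesign wins overall and in every user group — no reversal.

No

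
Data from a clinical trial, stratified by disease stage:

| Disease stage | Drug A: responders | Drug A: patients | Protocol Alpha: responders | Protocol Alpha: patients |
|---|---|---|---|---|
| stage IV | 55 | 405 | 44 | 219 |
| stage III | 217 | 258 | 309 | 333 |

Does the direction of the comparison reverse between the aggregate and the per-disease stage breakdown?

Stage IV: Drug A 55/405 = 13.6%, Protocol Alpha 44/219 = 20.1% → Protocol Alpha
Stage III: Drug A 217/258 = 84.1%, Protocol Alpha 309/333 = 92.8% → Protocol Alpha
Overall: Drug A 272/663 = 41.0%, Protocol Alpha 353/552 = 63.9% → Protocol Alpha
Protocol Alpha wins overall and in every disease group — no reversal.

No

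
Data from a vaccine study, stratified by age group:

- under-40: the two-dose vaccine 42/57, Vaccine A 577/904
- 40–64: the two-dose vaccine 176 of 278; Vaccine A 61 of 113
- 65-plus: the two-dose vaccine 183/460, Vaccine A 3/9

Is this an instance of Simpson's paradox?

Yes

Under-40: the two-dose vaccine 42/57 = 73.7%, Vaccine A 577/904 = 63.8% → the two-dose vaccine
40–64: the two-dose vaccine 176/278 = 63.3%, Vaccine A 61/113 = 54.0% → the two-dose vaccine
65-plus: the two-dose vaccine 183/460 = 39.8%, Vaccine A 3/9 = 33.3% → the two-dose vaccine
Overall: the two-dose vaccine 401/795 = 50.4%, Vaccine A 641/1026 = 62.5% → Vaccine A
The two-dose vaccine wins each age group but Vaccine A wins overall — the comparison reverses. The two-dose vaccine's recipients skew toward 65-plus, which has a lower base rate.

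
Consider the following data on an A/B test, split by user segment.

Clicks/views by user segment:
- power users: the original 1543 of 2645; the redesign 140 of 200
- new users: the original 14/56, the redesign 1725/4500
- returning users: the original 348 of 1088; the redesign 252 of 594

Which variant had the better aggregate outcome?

the original

Power users: the original 1543/2645 = 58.3%, the redesign 140/200 = 70.0% → the redesign
New users: the original 14/56 = 25.0%, the redesign 1725/4500 = 38.3% → the redesign
Returning users: the original 348/1088 = 32.0%, the redesign 252/594 = 42.4% → the redesign
Overall: the original 1905/3789 = 50.3%, the redesign 2117/5294 = 40.0% → the original
(The redesign wins every user group but the original wins overall — the redesign's views skew toward the low-rate new users group.)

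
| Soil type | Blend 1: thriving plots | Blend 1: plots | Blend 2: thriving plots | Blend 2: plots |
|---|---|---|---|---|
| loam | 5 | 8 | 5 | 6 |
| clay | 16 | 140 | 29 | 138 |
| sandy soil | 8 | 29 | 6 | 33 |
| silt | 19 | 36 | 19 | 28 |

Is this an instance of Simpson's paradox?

Loam: Blend 1 5/8 = 62.5%, Blend 2 5/6 = 83.3% → Blend 2
Clay: Blend 1 16/140 = 11.4%, Blend 2 29/138 = 21.0% → Blend 2
Sandy soil: Blend 1 8/29 = 27.6%, Blend 2 6/33 = 18.2% → Blend 1
Silt: Blend 1 19/36 = 52.8%, Blend 2 19/28 = 67.9% → Blend 2
Overall: Blend 1 48/213 = 22.5%, Blend 2 59/205 = 28.8% → Blend 2
Neither sweeps: Blend 1 wins 1 of 4 groups, Blend 2 wins 3. Blend 2 wins overall but not every group — no Simpson reversal.

No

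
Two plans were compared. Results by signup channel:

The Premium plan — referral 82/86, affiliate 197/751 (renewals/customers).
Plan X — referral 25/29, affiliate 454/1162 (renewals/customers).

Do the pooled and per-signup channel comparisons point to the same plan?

Referral: the Premium plan 82/86 = 95.3%, Plan X 25/29 = 86.2% → the Premium plan
Affiliate: the Premium plan 197/751 = 26.2%, Plan X 454/1162 = 39.1% → Plan X
Overall: the Premium plan 279/837 = 33.3%, Plan X 479/1191 = 40.2% → Plan X
Neither sweeps: the Premium plan wins 1 of 2 groups, Plan X wins 1. Plan X wins overall but not every group — no Simpson reversal.

No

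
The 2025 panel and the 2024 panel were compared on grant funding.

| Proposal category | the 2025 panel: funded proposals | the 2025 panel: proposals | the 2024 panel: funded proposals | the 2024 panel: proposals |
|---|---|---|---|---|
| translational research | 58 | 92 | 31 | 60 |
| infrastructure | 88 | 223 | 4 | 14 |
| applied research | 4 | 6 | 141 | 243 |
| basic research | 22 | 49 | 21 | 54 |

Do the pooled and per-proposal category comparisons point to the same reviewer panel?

No

Translational research: the 2025 panel 58/92 = 63.0%, the 2024 panel 31/60 = 51.7% → the 2025 panel
Infrastructure: the 2025 panel 88/223 = 39.5%, the 2024 panel 4/14 = 28.6% → the 2025 panel
Applied research: the 2025 panel 4/6 = 66.7%, the 2024 panel 141/243 = 58.0% → the 2025 panel
Basic research: the 2025 panel 22/49 = 44.9%, the 2024 panel 21/54 = 38.9% → the 2025 panel
Overall: the 2025 panel 172/370 = 46.5%, the 2024 panel 197/371 = 53.1% → the 2024 panel
The 2025 panel wins each proposal group but the 2024 panel wins overall — the comparison reverses. The 2025 panel's proposals skew toward infrastructure, which has a lower base rate.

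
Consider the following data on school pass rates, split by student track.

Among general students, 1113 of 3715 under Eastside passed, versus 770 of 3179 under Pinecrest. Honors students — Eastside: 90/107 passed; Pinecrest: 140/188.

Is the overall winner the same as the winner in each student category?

General: Eastside 1113/3715 = 30.0%, Pinecrest 770/3179 = 24.2% → Eastside
Honors: Eastside 90/107 = 84.1%, Pinecrest 140/188 = 74.5% → Eastside
Overall: Eastside 1203/3822 = 31.5%, Pinecrest 910/3367 = 27.0% → Eastside
Eastside wins overall and in every student group — no reversal.

Yes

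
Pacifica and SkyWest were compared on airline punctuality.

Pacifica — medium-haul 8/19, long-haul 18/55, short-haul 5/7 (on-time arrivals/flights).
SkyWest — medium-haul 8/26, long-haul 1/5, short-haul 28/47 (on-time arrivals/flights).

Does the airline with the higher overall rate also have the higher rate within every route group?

No

Medium-haul: Pacifica 8/19 = 42.1%, SkyWest 8/26 = 30.8% → Pacifica
Long-haul: Pacifica 18/55 = 32.7%, SkyWest 1/5 = 20.0% → Pacifica
Short-haul: Pacifica 5/7 = 71.4%, SkyWest 28/47 = 59.6% → Pacifica
Overall: Pacifica 31/81 = 38.3%, SkyWest 37/78 = 47.4% → SkyWest
Pacifica wins each route group but SkyWest wins overall — the comparison reverses. Pacifica's flights skew toward long-haul, which has a lower base rate.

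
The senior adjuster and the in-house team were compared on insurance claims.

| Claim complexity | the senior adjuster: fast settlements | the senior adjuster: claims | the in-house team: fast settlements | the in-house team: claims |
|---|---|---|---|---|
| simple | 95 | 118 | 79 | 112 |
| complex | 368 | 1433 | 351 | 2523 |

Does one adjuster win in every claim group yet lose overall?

Simple: the senior adjuster 95/118 = 80.5%, the in-house team 79/112 = 70.5% → the senior adjuster
Complex: the senior adjuster 368/1433 = 25.7%, the in-house team 351/2523 = 13.9% → the senior adjuster
Overall: the senior adjuster 463/1551 = 29.9%, the in-house team 430/2635 = 16.3% → the senior adjuster
The senior adjuster wins overall and in every claim group — no reversal.

No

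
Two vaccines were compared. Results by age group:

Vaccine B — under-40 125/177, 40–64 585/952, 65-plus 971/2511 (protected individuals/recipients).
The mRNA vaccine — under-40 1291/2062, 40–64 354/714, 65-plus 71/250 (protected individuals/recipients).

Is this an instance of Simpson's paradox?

Under-40: Vaccine B 125/177 = 70.6%, the mRNA vaccine 1291/2062 = 62.6% → Vaccine B
40–64: Vaccine B 585/952 = 61.4%, the mRNA vaccine 354/714 = 49.6% → Vaccine B
65-plus: Vaccine B 971/2511 = 38.7%, the mRNA vaccine 71/250 = 28.4% → Vaccine B
Overall: Vaccine B 1681/3640 = 46.2%, the mRNA vaccine 1716/3026 = 56.7% → the mRNA vaccine
Vaccine B wins each age group but the mRNA vaccine wins overall — the comparison reverses. Vaccine B's recipients skew toward 65-plus, which has a lower base rate.

Yes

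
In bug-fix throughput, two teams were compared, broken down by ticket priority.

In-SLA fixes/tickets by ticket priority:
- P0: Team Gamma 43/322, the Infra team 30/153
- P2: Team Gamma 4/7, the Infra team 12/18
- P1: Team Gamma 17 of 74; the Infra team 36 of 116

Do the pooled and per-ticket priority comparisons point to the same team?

Yes

P0: Team Gamma 43/322 = 13.4%, the Infra team 30/153 = 19.6% → the Infra team
P2: Team Gamma 4/7 = 57.1%, the Infra team 12/18 = 66.7% → the Infra team
P1: Team Gamma 17/74 = 23.0%, the Infra team 36/116 = 31.0% → the Infra team
Overall: Team Gamma 64/403 = 15.9%, the Infra team 78/287 = 27.2% → the Infra team
The Infra team wins overall and in every ticket group — no reversal.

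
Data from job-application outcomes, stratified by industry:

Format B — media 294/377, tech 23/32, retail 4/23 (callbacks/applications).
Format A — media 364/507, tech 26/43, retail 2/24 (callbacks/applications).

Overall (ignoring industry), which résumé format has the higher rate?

Format B

Media: Format B 294/377 = 78.0%, Format A 364/507 = 71.8% → Format B
Tech: Format B 23/32 = 71.9%, Format A 26/43 = 60.5% → Format B
Retail: Format B 4/23 = 17.4%, Format A 2/24 = 8.3% → Format B
Overall: Format B 321/432 = 74.3%, Format A 392/574 = 68.3% → Format B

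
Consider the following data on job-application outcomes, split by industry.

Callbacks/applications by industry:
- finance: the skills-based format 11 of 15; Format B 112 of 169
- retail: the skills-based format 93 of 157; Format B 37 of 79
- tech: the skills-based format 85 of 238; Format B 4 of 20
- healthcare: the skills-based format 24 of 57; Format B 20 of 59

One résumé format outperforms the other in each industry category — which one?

the skills-based format

Finance: the skills-based format 11/15 = 73.3%, Format B 112/169 = 66.3% → the skills-based format
Retail: the skills-based format 93/157 = 59.2%, Format B 37/79 = 46.8% → the skills-based format
Tech: the skills-based format 85/238 = 35.7%, Format B 4/20 = 20.0% → the skills-based format
Healthcare: the skills-based format 24/57 = 42.1%, Format B 20/59 = 33.9% → the skills-based format
The skills-based format has the higher rate in all 4 groups.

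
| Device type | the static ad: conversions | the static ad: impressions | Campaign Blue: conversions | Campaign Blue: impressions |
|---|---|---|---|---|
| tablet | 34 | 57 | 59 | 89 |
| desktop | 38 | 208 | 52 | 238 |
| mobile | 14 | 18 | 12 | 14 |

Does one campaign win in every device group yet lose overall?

No

Tablet: the static ad 34/57 = 59.6%, Campaign Blue 59/89 = 66.3% → Campaign Blue
Desktop: the static ad 38/208 = 18.3%, Campaign Blue 52/238 = 21.8% → Campaign Blue
Mobile: the static ad 14/18 = 77.8%, Campaign Blue 12/14 = 85.7% → Campaign Blue
Overall: the static ad 86/283 = 30.4%, Campaign Blue 123/341 = 36.1% → Campaign Blue
Campaign Blue wins overall and in every device group — no reversal.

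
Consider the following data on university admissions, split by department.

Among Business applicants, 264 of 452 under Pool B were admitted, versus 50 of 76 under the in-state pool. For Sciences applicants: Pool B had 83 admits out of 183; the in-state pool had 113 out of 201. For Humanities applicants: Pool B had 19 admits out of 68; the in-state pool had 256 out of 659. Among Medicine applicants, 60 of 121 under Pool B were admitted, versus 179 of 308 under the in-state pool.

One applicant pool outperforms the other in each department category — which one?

Business: Pool B 264/452 = 58.4%, the in-state pool 50/76 = 65.8% → the in-state pool
Sciences: Pool B 83/183 = 45.4%, the in-state pool 113/201 = 56.2% → the in-state pool
Humanities: Pool B 19/68 = 27.9%, the in-state pool 256/659 = 38.8% → the in-state pool
Medicine: Pool B 60/121 = 49.6%, the in-state pool 179/308 = 58.1% → the in-state pool
The in-state pool has the higher rate in all 4 groups.

the in-state pool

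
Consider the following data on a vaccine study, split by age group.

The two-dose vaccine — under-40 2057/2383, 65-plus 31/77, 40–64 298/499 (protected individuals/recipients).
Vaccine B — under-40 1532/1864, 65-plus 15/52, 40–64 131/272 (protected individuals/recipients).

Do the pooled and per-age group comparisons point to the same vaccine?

Yes

Under-40: the two-dose vaccine 2057/2383 = 86.3%, Vaccine B 1532/1864 = 82.2% → the two-dose vaccine
65-plus: the two-dose vaccine 31/77 = 40.3%, Vaccine B 15/52 = 28.8% → the two-dose vaccine
40–64: the two-dose vaccine 298/499 = 59.7%, Vaccine B 131/272 = 48.2% → the two-dose vaccine
Overall: the two-dose vaccine 2386/2959 = 80.6%, Vaccine B 1678/2188 = 76.7% → the two-dose vaccine
The two-dose vaccine wins overall and in every age group — no reversal.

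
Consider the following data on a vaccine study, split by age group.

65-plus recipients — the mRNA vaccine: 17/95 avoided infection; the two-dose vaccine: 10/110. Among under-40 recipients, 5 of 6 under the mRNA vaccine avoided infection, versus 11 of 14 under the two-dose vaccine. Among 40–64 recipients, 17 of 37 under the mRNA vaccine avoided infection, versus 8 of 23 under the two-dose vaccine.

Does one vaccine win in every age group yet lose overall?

No

65-plus: the mRNA vaccine 17/95 = 17.9%, the two-dose vaccine 10/110 = 9.1% → the mRNA vaccine
Under-40: the mRNA vaccine 5/6 = 83.3%, the two-dose vaccine 11/14 = 78.6% → the mRNA vaccine
40–64: the mRNA vaccine 17/37 = 45.9%, the two-dose vaccine 8/23 = 34.8% → the mRNA vaccine
Overall: the mRNA vaccine 39/138 = 28.3%, the two-dose vaccine 29/147 = 19.7% → the mRNA vaccine
The mRNA vaccine wins overall and in every age group — no reversal.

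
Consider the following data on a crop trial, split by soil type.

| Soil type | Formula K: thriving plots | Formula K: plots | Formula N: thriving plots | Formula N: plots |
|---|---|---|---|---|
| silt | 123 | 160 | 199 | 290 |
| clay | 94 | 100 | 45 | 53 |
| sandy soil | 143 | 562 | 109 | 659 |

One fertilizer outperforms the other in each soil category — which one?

Formula K

Silt: Formula K 123/160 = 76.9%, Formula N 199/290 = 68.6% → Formula K
Clay: Formula K 94/100 = 94.0%, Formula N 45/53 = 84.9% → Formula K
Sandy soil: Formula K 143/562 = 25.4%, Formula N 109/659 = 16.5% → Formula K
Formula K has the higher rate in all 3 groups.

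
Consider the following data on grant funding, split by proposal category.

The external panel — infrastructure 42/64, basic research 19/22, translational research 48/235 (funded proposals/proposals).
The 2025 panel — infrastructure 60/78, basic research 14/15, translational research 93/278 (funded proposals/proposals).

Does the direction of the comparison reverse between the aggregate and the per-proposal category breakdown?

Infrastructure: the external panel 42/64 = 65.6%, the 2025 panel 60/78 = 76.9% → the 2025 panel
Basic research: the external panel 19/22 = 86.4%, the 2025 panel 14/15 = 93.3% → the 2025 panel
Translational research: the external panel 48/235 = 20.4%, the 2025 panel 93/278 = 33.5% → the 2025 panel
Overall: the external panel 109/321 = 34.0%, the 2025 panel 167/371 = 45.0% → the 2025 panel
The 2025 panel wins overall and in every proposal group — no reversal.

No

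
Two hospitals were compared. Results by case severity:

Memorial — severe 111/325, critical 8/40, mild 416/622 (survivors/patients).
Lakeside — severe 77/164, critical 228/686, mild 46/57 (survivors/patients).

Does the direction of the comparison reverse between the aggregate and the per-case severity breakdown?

Yes

Severe: Memorial 111/325 = 34.2%, Lakeside 77/164 = 47.0% → Lakeside
Critical: Memorial 8/40 = 20.0%, Lakeside 228/686 = 33.2% → Lakeside
Mild: Memorial 416/622 = 66.9%, Lakeside 46/57 = 80.7% → Lakeside
Overall: Memorial 535/987 = 54.2%, Lakeside 351/907 = 38.7% → Memorial
Lakeside wins each case group but Memorial wins overall — the comparison reverses. Lakeside's patients skew toward critical, which has a lower base rate.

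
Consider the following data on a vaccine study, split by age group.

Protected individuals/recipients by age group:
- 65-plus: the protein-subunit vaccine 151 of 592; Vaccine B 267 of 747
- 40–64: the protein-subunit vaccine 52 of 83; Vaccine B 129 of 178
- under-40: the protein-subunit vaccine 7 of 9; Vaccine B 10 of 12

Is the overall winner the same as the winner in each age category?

65-plus: the protein-subunit vaccine 151/592 = 25.5%, Vaccine B 267/747 = 35.7% → Vaccine B
40–64: the protein-subunit vaccine 52/83 = 62.7%, Vaccine B 129/178 = 72.5% → Vaccine B
Under-40: the protein-subunit vaccine 7/9 = 77.8%, Vaccine B 10/12 = 83.3% → Vaccine B
Overall: the protein-subunit vaccine 210/684 = 30.7%, Vaccine B 406/937 = 43.3% → Vaccine B
Vaccine B wins overall and in every age group — no reversal.

Yes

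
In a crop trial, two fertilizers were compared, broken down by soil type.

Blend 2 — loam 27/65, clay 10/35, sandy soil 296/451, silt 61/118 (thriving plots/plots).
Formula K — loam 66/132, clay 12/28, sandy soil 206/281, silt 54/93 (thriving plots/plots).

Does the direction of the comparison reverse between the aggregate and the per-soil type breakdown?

No

Loam: Blend 2 27/65 = 41.5%, Formula K 66/132 = 50.0% → Formula K
Clay: Blend 2 10/35 = 28.6%, Formula K 12/28 = 42.9% → Formula K
Sandy soil: Blend 2 296/451 = 65.6%, Formula K 206/281 = 73.3% → Formula K
Silt: Blend 2 61/118 = 51.7%, Formula K 54/93 = 58.1% → Formula K
Overall: Blend 2 394/669 = 58.9%, Formula K 338/534 = 63.3% → Formula K
Formula K wins overall and in every soil group — no reversal.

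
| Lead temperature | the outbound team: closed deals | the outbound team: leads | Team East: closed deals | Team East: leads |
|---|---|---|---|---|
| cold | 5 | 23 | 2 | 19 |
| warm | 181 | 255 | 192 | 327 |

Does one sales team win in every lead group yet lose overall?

Cold: the outbound team 5/23 = 21.7%, Team East 2/19 = 10.5% → the outbound team
Warm: the outbound team 181/255 = 71.0%, Team East 192/327 = 58.7% → the outbound team
Overall: the outbound team 186/278 = 66.9%, Team East 194/346 = 56.1% → the outbound team
The outbound team wins overall and in every lead group — no reversal.

No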